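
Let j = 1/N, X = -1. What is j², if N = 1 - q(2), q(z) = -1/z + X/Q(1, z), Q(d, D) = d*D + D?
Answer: 16/49 ≈ 0.32653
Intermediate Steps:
Q(d, D) = D + D*d (Q(d, D) = D*d + D = D + D*d)
q(z) = -3/(2*z) (q(z) = -1/z - 1/(z*(1 + 1)) = -1/z - 1/(z*2) = -1/z - 1/(2*z) = -3/(2*z))
N = 7/4 (N = 1 - (-3)/(2*2) = 1 - 1*(-¾) = 1 + ¾ = 7/4 ≈ 1.7500)
j = 4/7 (j = 1/(7/4) = 4/7 ≈ 0.57143)
j² = (4/7)² = 16/49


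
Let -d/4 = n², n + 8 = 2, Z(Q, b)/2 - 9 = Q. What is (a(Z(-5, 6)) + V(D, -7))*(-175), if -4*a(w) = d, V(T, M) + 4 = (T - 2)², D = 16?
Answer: -39900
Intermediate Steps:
Z(Q, b) = 18 + 2*Q
n = -6 (n = -8 + 2 = -6)
V(T, M) = -4 + (-2 + T)² (V(T, M) = -4 + (T - 2)² = -4 + (-2 + T)²)
d = -144 (d = -4*(-6)² = -4*36 = -144)
a(w) = 36 (a(w) = -¼*(-144) = 36)
(a(Z(-5, 6)) + V(D, -7))*(-175) = (36 + 16*(-4 + 16))*(-175) = (36 + 16*12)*(-175) = (36 + 192)*(-175) = 228*(-175) = -39900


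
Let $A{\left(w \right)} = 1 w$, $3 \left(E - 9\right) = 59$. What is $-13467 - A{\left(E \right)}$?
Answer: $- \frac{40487}{3} \approx -13496.0$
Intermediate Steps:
$E = \frac{86}{3}$ ($E = 9 + \frac{1}{3} \cdot 59 = 9 + \frac{59}{3} = \frac{86}{3} \approx 28.667$)
$A{\left(w \right)} = w$
$-13467 - A{\left(E \right)} = -13467 - \frac{86}{3} = - \frac{40487}{3}$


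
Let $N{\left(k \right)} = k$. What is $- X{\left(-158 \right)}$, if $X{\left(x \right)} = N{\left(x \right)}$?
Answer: $158$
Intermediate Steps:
$X{\left(x \right)} = x$
$- X{\left(-158 \right)} = \left(-1\right) \left(-158\right) = 158$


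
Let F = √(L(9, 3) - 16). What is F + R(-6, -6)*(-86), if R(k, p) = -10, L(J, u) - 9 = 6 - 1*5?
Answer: 860 + I*√6 ≈ 860.0 + 2.4495*I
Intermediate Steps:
L(J, u) = 10 (L(J, u) = 9 + (6 - 1*5) = 9 + (6 - 5) = 9 + 1 = 10)
F = I*√6 (F = √(10 - 16) = √(-6) = I*√6 ≈ 2.4495*I)
F + R(-6, -6)*(-86) = I*√6 - 10*(-86) = I*√6 + 860 = 860 + I*√6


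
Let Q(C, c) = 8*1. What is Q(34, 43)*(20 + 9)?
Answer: 232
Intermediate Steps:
Q(C, c) = 8
Q(34, 43)*(20 + 9) = 8*(20 + 9) = 8*29 = 232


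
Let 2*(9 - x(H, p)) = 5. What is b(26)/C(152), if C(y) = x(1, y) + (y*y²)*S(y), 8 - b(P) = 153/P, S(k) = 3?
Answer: 55/273921193 ≈ 2.0079e-7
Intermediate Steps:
x(H, p) = 13/2 (x(H, p) = 9 - ½*5 = 9 - 5/2 = 13/2)
b(P) = 8 - 153/P
C(y) = 13/2 + 3*y³ (C(y) = 13/2 + (y*y²)*3 = 13/2 + y³*3 = 13/2 + 3*y³)
b(26)/C(152) = (8 - 153/26)/(13/2 + 3*152³) = (8 - 153*1/26)/(13/2 + 3*3511808) = (8 - 153/26)/(13/2 + 10535424) = 55/(26*(21070861/2)) = (55/26)*(2/21070861) = 55/273921193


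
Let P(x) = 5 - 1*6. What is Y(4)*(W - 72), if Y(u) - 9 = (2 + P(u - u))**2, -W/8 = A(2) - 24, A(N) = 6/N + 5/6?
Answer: 2680/3 ≈ 893.33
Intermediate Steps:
P(x) = -1 (P(x) = 5 - 6 = -1)
A(N) = 5/6 + 6/N (A(N) = 6/N + 5*(1/6) = 6/N + 5/6 = 5/6 + 6/N)
W = 484/3 (W = -8*((5/6 + 6/2) - 24) = -8*((5/6 + 6*(1/2)) - 24) = -8*((5/6 + 3) - 24) = -8*(23/6 - 24) = -8*(-121/6) = 484/3 ≈ 161.33)
Y(u) = 10 (Y(u) = 9 + (2 - 1)**2 = 9 + 1**2 = 9 + 1 = 10)
Y(4)*(W - 72) = 10*(484/3 - 72) = 10*(268/3) = 2680/3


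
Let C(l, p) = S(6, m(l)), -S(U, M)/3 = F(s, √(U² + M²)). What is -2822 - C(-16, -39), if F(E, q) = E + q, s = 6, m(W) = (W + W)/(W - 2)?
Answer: -2804 + 2*√793/3 ≈ -2785.2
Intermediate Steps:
m(W) = 2*W/(-2 + W) (m(W) = (2*W)/(-2 + W) = 2*W/(-2 + W))
S(U, M) = -18 - 3*√(M² + U²) (S(U, M) = -3*(6 + √(U² + M²)) = -3*(6 + √(M² + U²)) = -18 - 3*√(M² + U²))
C(l, p) = -18 - 3*√(36 + 4*l²/(-2 + l)²) (C(l, p) = -18 - 3*√((2*l/(-2 + l))² + 6²) = -18 - 3*√(4*l²/(-2 + l)² + 36) = -18 - 3*√(36 + 4*l²/(-2 + l)²))
-2822 - C(-16, -39) = -2822 - (-18 - 6*√(9 + (-16)²/(-2 - 16)²)) = -2822 - (-18 - 6*√(9 + 256/(-18)²)) = -2822 - (-18 - 6*√(9 + 256*(1/324))) = -2822 - (-18 - 6*√(9 + 64/81)) = -2822 - (-18 - 2*√793/3) = -2822 + (18 + 2*√793/3) = -2804 + 2*√793/3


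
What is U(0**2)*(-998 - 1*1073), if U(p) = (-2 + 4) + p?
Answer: -4142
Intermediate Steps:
U(p) = 2 + p
U(0**2)*(-998 - 1*1073) = (2 + 0**2)*(-998 - 1*1073) = (2 + 0)*(-998 - 1073) = 2*(-2071) = -4142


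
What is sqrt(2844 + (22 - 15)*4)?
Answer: 2*sqrt(718) ≈ 53.591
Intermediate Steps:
sqrt(2844 + (22 - 15)*4) = sqrt(2844 + 7*4) = sqrt(2844 + 28) = sqrt(2872) = 2*sqrt(718)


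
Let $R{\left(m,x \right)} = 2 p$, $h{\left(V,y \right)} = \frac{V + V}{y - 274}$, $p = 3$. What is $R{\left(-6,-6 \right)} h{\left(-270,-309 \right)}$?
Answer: $\frac{3240}{583} \approx 5.5575$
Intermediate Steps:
$h{\left(V,y \right)} = \frac{2 V}{-274 + y}$
$R{\left(m,x \right)} = 6$ ($R{\left(m,x \right)} = 2 \cdot 3 = 6$)
$R{\left(-6,-6 \right)} h{\left(-270,-309 \right)} = 6 \cdot 2 \left(-270\right) \frac{1}{-274 - 309} = 6 \cdot 2 \left(-270\right) \frac{1}{-583} = 6 \cdot 2 \left(-270\right) \left(- \frac{1}{583}\right) = 6 \cdot \frac{540}{583} = \frac{3240}{583}$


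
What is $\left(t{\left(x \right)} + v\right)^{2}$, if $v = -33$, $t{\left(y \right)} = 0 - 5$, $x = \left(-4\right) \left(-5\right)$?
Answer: $1444$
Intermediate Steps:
$x = 20$
$t{\left(y \right)} = -5$
$\left(t{\left(x \right)} + v\right)^{2} = \left(-5 - 33\right)^{2} = \left(-38\right)^{2} = 1444$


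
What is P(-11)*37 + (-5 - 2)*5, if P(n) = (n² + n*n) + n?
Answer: 8512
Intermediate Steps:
P(n) = n + 2*n² (P(n) = (n² + n²) + n = 2*n² + n = n + 2*n²)
P(-11)*37 + (-5 - 2)*5 = -11*(1 + 2*(-11))*37 + (-5 - 2)*5 = -11*(1 - 22)*37 - 7*5 = -11*(-21)*37 - 35 = 231*37 - 35 = 8547 - 35 = 8512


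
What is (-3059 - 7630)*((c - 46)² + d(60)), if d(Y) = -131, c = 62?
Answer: -1336125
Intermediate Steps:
(-3059 - 7630)*((c - 46)² + d(60)) = (-3059 - 7630)*((62 - 46)² - 131) = -10689*(16² - 131) = -10689*(256 - 131) = -10689*125 = -1336125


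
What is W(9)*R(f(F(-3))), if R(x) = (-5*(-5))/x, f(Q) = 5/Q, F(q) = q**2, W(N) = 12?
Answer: 540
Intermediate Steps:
R(x) = 25/x
W(9)*R(f(F(-3))) = 12*(25/((5/((-3)**2)))) = 12*(25/((5/9))) = 12*(25/((5*(1/9)))) = 12*(25/(5/9)) = 12*(25*(9/5)) = 12*45 = 540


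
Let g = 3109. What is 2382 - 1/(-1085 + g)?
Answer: 4821167/2024 ≈ 2382.0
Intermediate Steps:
2382 - 1/(-1085 + g) = 2382 - 1/(-1085 + 3109) = 2382 - 1/2024 = 4821167/2024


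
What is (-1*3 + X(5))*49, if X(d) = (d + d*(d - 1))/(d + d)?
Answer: -49/2 ≈ -24.500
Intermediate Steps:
X(d) = (d + d*(-1 + d))/(2*d) (X(d) = (d + d*(-1 + d))/((2*d)) = (d + d*(-1 + d))*(1/(2*d)) = (d + d*(-1 + d))/(2*d))
(-1*3 + X(5))*49 = (-1*3 + (½)*5)*49 = (-3 + 5/2)*49 = -½*49 = -49/2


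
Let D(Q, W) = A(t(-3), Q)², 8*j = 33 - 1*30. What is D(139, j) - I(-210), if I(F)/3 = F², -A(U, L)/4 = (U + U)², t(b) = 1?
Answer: -132044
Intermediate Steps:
j = 3/8 (j = (33 - 1*30)/8 = (33 - 30)/8 = (⅛)*3 = 3/8 ≈ 0.37500)
A(U, L) = -16*U² (A(U, L) = -4*(U + U)² = -4*4*U² = -16*U²)
I(F) = 3*F²
D(Q, W) = 256 (D(Q, W) = (-16*1²)² = (-16*1)² = (-16)² = 256)
D(139, j) - I(-210) = 256 - 3*(-210)² = 256 - 3*44100 = 256 - 1*132300 = 256 - 132300 = -132044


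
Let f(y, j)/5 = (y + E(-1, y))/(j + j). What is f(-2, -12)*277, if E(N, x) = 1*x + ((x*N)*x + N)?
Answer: 4155/8 ≈ 519.38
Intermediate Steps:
E(N, x) = N + x + N*x² (E(N, x) = x + ((N*x)*x + N) = x + (N*x² + N) = x + (N + N*x²) = N + x + N*x²)
f(y, j) = 5*(-1 - y² + 2*y)/(2*j) (f(y, j) = 5*((y + (-1 + y - y²))/(j + j)) = 5*((-1 - y² + 2*y)/((2*j))) = 5*((-1 - y² + 2*y)*(1/(2*j))) = 5*((-1 - y² + 2*y)/(2*j)) = 5*(-1 - y² + 2*y)/(2*j))
f(-2, -12)*277 = ((5/2)*(-1 - 1*(-2)² + 2*(-2))/(-12))*277 = ((5/2)*(-1/12)*(-1 - 1*4 - 4))*277 = ((5/2)*(-1/12)*(-1 - 4 - 4))*277 = ((5/2)*(-1/12)*(-9))*277 = (15/8)*277 = 4155/8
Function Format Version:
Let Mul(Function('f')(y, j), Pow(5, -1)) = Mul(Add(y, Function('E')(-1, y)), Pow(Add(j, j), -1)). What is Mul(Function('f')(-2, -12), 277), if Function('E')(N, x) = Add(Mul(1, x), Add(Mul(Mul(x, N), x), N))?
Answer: Rational(4155, 8) ≈ 519.38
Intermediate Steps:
Function('E')(N, x) = Add(N, x, Mul(N, Pow(x, 2))) (Function('E')(N, x) = Add(x, Add(Mul(Mul(N, x), x), N)) = Add(x, Add(Mul(N, Pow(x, 2)), N)) = Add(x, Add(N, Mul(N, Pow(x, 2)))) = Add(N, x, Mul(N, Pow(x, 2))))
Function('f')(y, j) = Mul(Rational(5, 2), Pow(j, -1), Add(-1, Mul(-1, Pow(y, 2)), Mul(2, y))) (Function('f')(y, j) = Mul(5, Mul(Add(y, Add(-1, y, Mul(-1, Pow(y, 2)))), Pow(Add(j, j), -1))) = Mul(5, Mul(Add(-1, Mul(-1, Pow(y, 2)), Mul(2, y)), Pow(Mul(2, j), -1))) = Mul(5, Mul(Add(-1, Mul(-1, Pow(y, 2)), Mul(2, y)), Mul(Rational(1, 2), Pow(j, -1)))) = Mul(5, Mul(Rational(1, 2), Pow(j, -1), Add(-1, Mul(-1, Pow(y, 2)), Mul(2, y)))) = Mul(Rational(5, 2), Pow(j, -1), Add(-1, Mul(-1, Pow(y, 2)), Mul(2, y))))
Mul(Function('f')(-2, -12), 277) = Mul(Mul(Rational(5, 2), Pow(-12, -1), Add(-1, Mul(-1, Pow(-2, 2)), Mul(2, -2))), 277) = Mul(Mul(Rational(5, 2), Rational(-1, 12), Add(-1, Mul(-1, 4), -4)), 277) = Mul(Mul(Rational(5, 2), Rational(-1, 12), Add(-1, -4, -4)), 277) = Mul(Mul(Rational(5, 2), Rational(-1, 12), -9), 277) = Mul(Rational(15, 8), 277) = Rational(4155, 8)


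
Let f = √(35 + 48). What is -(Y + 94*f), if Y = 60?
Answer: -60 - 94*√83 ≈ -916.38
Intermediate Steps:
f = √83 ≈ 9.1104
-(Y + 94*f) = -(60 + 94*√83) = -60 - 94*√83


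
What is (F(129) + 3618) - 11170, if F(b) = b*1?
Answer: -7423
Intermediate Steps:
F(b) = b
(F(129) + 3618) - 11170 = (129 + 3618) - 11170 = 3747 - 11170 = -7423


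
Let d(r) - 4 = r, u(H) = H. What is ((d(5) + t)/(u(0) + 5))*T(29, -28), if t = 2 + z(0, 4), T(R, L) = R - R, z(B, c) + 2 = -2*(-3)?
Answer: 0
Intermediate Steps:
z(B, c) = 4 (z(B, c) = -2 - 2*(-3) = -2 + 6 = 4)
d(r) = 4 + r
T(R, L) = 0
t = 6 (t = 2 + 4 = 6)
((d(5) + t)/(u(0) + 5))*T(29, -28) = (((4 + 5) + 6)/(0 + 5))*0 = ((9 + 6)/5)*0 = (15*(1/5))*0 = 3*0 = 0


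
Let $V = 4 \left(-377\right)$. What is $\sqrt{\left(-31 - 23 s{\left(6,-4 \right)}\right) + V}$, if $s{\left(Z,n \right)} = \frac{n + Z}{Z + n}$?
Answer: $i \sqrt{1562} \approx 39.522 i$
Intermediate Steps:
$V = -1508$
$s{\left(Z,n \right)} = 1$ ($s{\left(Z,n \right)} = \frac{Z + n}{Z + n} = 1$)
$\sqrt{\left(-31 - 23 s{\left(6,-4 \right)}\right) + V} = \sqrt{\left(-31 - 23\right) - 1508} = \sqrt{-54 - 1508} = \sqrt{-1562} = i \sqrt{1562}$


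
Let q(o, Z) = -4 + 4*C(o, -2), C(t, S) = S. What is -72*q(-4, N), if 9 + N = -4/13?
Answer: 864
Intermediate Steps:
N = -121/13 (N = -9 - 4/13 = -121/13 ≈ -9.3077)
q(o, Z) = -12 (q(o, Z) = -4 + 4*(-2) = -4 - 8 = -12)
-72*q(-4, N) = -72*(-12) = 864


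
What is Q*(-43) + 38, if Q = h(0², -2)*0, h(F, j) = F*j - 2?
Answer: 38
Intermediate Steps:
h(F, j) = -2 + F*j
Q = 0 (Q = (-2 + 0²*(-2))*0 = (-2 + 0*(-2))*0 = (-2 + 0)*0 = -2*0 = 0)
Q*(-43) + 38 = 0*(-43) + 38 = 0 + 38 = 38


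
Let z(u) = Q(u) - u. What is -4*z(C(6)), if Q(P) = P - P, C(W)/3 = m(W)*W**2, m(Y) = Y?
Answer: 2592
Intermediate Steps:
C(W) = 3*W**3 (C(W) = 3*(W*W**2) = 3*W**3)
Q(P) = 0
z(u) = -u (z(u) = 0 - u = -u)
-4*z(C(6)) = -(-4)*3*6**3 = -(-4)*3*216 = -(-4)*648 = -4*(-648) = 2592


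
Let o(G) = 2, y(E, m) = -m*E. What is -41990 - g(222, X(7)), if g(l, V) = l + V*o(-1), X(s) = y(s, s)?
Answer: -42114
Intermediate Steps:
y(E, m) = -E*m
X(s) = -s² (X(s) = -s*s = -s²)
g(l, V) = l + 2*V (g(l, V) = l + V*2 = l + 2*V)
-41990 - g(222, X(7)) = -41990 - (222 + 2*(-1*7²)) = -41990 - (222 + 2*(-1*49)) = -41990 - (222 + 2*(-49)) = -41990 - (222 - 98) = -41990 - 1*124 = -41990 - 124 = -42114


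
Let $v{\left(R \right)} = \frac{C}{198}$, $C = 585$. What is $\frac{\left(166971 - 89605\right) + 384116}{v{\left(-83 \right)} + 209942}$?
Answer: $\frac{207196}{94261} \approx 2.1981$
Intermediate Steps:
$v{\left(R \right)} = \frac{65}{22}$ ($v{\left(R \right)} = \frac{585}{198} = 585 \cdot \frac{1}{198} = \frac{65}{22}$)
$\frac{\left(166971 - 89605\right) + 384116}{v{\left(-83 \right)} + 209942} = \frac{\left(166971 - 89605\right) + 384116}{\frac{65}{22} + 209942} = \frac{77366 + 384116}{\frac{4618789}{22}} = 461482 \cdot \frac{22}{4618789} = \frac{207196}{94261}$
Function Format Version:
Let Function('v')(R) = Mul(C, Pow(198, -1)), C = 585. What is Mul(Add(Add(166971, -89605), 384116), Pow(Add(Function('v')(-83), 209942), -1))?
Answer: Rational(207196, 94261) ≈ 2.1981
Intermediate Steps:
Function('v')(R) = Rational(65, 22) (Function('v')(R) = Mul(585, Pow(198, -1)) = Mul(585, Rational(1, 198)) = Rational(65, 22))
Mul(Add(Add(166971, -89605), 384116), Pow(Add(Function('v')(-83), 209942), -1)) = Mul(Add(Add(166971, -89605), 384116), Pow(Add(Rational(65, 22), 209942), -1)) = Mul(Add(77366, 384116), Pow(Rational(4618789, 22), -1)) = Mul(461482, Rational(22, 4618789)) = Rational(207196, 94261)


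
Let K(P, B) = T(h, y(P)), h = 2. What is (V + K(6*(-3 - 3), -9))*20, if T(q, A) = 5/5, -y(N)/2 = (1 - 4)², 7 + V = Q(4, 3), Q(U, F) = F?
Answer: -60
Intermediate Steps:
V = -4 (V = -7 + 3 = -4)
y(N) = -18 (y(N) = -2*(1 - 4)² = -2*(-3)² = -2*9 = -18)
T(q, A) = 1 (T(q, A) = 5*(⅕) = 1)
K(P, B) = 1
(V + K(6*(-3 - 3), -9))*20 = (-4 + 1)*20 = -3*20 = -60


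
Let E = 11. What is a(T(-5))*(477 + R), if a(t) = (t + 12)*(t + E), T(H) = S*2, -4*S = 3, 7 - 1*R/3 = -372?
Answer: 321993/2 ≈ 1.6100e+5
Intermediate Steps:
R = 1137 (R = 21 - 3*(-372) = 21 + 1116 = 1137)
S = -¾ (S = -¼*3 = -¾ ≈ -0.75000)
T(H) = -3/2 (T(H) = -¾*2 = -3/2)
a(t) = (11 + t)*(12 + t) (a(t) = (t + 12)*(t + 11) = (12 + t)*(11 + t) = (11 + t)*(12 + t))
a(T(-5))*(477 + R) = (132 + (-3/2)² + 23*(-3/2))*(477 + 1137) = (132 + 9/4 - 69/2)*1614 = (399/4)*1614 = 321993/2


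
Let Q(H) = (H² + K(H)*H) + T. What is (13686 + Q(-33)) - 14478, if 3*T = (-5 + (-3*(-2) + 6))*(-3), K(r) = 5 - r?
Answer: -964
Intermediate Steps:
T = -7 (T = ((-5 + (-3*(-2) + 6))*(-3))/3 = ((-5 + (6 + 6))*(-3))/3 = ((-5 + 12)*(-3))/3 = (7*(-3))/3 = (⅓)*(-21) = -7)
Q(H) = -7 + H² + H*(5 - H) (Q(H) = (H² + (5 - H)*H) - 7 = (H² + H*(5 - H)) - 7 = -7 + H² + H*(5 - H))
(13686 + Q(-33)) - 14478 = (13686 + (-7 + 5*(-33))) - 14478 = (13686 + (-7 - 165)) - 14478 = (13686 - 172) - 14478 = 13514 - 14478 = -964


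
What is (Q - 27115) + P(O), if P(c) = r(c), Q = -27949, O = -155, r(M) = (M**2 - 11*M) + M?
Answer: -29489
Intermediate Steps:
r(M) = M**2 - 10*M
P(c) = c*(-10 + c)
(Q - 27115) + P(O) = (-27949 - 27115) - 155*(-10 - 155) = -55064 - 155*(-165) = -55064 + 25575 = -29489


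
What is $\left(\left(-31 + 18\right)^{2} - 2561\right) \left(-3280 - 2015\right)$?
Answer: $12665640$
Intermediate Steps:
$\left(\left(-31 + 18\right)^{2} - 2561\right) \left(-3280 - 2015\right) = \left(\left(-13\right)^{2} - 2561\right) \left(-5295\right) = \left(169 - 2561\right) \left(-5295\right) = \left(-2392\right) \left(-5295\right) = 12665640$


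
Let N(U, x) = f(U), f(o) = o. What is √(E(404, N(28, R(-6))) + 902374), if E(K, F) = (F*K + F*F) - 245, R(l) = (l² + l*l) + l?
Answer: 5*√36569 ≈ 956.15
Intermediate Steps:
R(l) = l + 2*l² (R(l) = (l² + l²) + l = 2*l² + l = l + 2*l²)
N(U, x) = U
E(K, F) = -245 + F² + F*K (E(K, F) = (F*K + F²) - 245 = (F² + F*K) - 245 = -245 + F² + F*K)
√(E(404, N(28, R(-6))) + 902374) = √((-245 + 28² + 28*404) + 902374) = √((-245 + 784 + 11312) + 902374) = √(11851 + 902374) = √914225 = 5*√36569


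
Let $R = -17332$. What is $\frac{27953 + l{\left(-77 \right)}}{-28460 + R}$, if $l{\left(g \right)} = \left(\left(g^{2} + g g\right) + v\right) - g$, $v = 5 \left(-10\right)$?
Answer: $- \frac{19919}{22896} \approx -0.86998$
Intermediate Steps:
$v = -50$
$l{\left(g \right)} = -50 - g + 2 g^{2}$ ($l{\left(g \right)} = \left(\left(g^{2} + g g\right) - 50\right) - g = \left(\left(g^{2} + g^{2}\right) - 50\right) - g = \left(2 g^{2} - 50\right) - g = \left(-50 + 2 g^{2}\right) - g = -50 - g + 2 g^{2}$)
$\frac{27953 + l{\left(-77 \right)}}{-28460 + R} = \frac{27953 - \left(-27 - 11858\right)}{-28460 - 17332} = \frac{27953 + \left(-50 + 77 + 2 \cdot 5929\right)}{-45792} = \left(27953 + \left(-50 + 77 + 11858\right)\right) \left(- \frac{1}{45792}\right) = \left(27953 + 11885\right) \left(- \frac{1}{45792}\right) = 39838 \left(- \frac{1}{45792}\right) = - \frac{19919}{22896}$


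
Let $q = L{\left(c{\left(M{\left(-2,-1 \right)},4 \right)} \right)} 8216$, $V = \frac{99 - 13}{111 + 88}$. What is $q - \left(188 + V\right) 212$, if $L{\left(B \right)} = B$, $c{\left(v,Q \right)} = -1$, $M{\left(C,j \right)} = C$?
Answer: $- \frac{9584560}{199} \approx -48164.0$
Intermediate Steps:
$V = \frac{86}{199} \approx 0.43216$
$q = -8216$ ($q = \left(-1\right) 8216 = -8216$)
$q - \left(188 + V\right) 212 = -8216 - \left(188 + \frac{86}{199}\right) 212 = -8216 - \frac{37498}{199} \cdot 212 = -8216 - \frac{7949576}{199} = - \frac{9584560}{199}$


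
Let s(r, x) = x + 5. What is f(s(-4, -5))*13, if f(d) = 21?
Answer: 273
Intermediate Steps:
s(r, x) = 5 + x
f(s(-4, -5))*13 = 21*13 = 273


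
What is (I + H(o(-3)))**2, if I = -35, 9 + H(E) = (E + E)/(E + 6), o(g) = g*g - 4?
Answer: 224676/121 ≈ 1856.8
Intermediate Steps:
o(g) = -4 + g**2 (o(g) = g**2 - 4 = -4 + g**2)
H(E) = -9 + 2*E/(6 + E) (H(E) = -9 + (E + E)/(E + 6) = -9 + (2*E)/(6 + E) = -9 + 2*E/(6 + E))
(I + H(o(-3)))**2 = (-35 + (-54 - 7*(-4 + (-3)**2))/(6 + (-4 + (-3)**2)))**2 = (-35 + (-54 - 7*(-4 + 9))/(6 + (-4 + 9)))**2 = (-35 + (-54 - 7*5)/(6 + 5))**2 = (-35 + (-54 - 35)/11)**2 = (-35 + (1/11)*(-89))**2 = (-35 - 89/11)**2 = (-474/11)**2 = 224676/121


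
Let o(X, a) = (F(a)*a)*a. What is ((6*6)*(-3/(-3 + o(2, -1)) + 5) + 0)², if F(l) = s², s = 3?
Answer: 26244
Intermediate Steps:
F(l) = 9 (F(l) = 3² = 9)
o(X, a) = 9*a² (o(X, a) = (9*a)*a = 9*a²)
((6*6)*(-3/(-3 + o(2, -1)) + 5) + 0)² = ((6*6)*(-3/(-3 + 9*(-1)²) + 5) + 0)² = (36*(-3/(-3 + 9*1) + 5) + 0)² = (36*(-3/(-3 + 9) + 5) + 0)² = (36*(-3/6 + 5) + 0)² = (36*(-3*⅙ + 5) + 0)² = (36*(-½ + 5) + 0)² = (36*(9/2) + 0)² = (162 + 0)² = 162² = 26244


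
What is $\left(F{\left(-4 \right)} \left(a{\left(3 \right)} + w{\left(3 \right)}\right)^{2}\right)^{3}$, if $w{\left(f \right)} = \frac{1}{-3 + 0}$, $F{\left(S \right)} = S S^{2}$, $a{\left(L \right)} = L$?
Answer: $- \frac{68719476736}{729} \approx -9.4265 \cdot 10^{7}$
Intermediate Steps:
$F{\left(S \right)} = S^{3}$
$w{\left(f \right)} = - \frac{1}{3}$ ($w{\left(f \right)} = \frac{1}{-3} = - \frac{1}{3}$)
$\left(F{\left(-4 \right)} \left(a{\left(3 \right)} + w{\left(3 \right)}\right)^{2}\right)^{3} = \left(\left(-4\right)^{3} \left(3 - \frac{1}{3}\right)^{2}\right)^{3} = \left(- 64 \left(\frac{8}{3}\right)^{2}\right)^{3} = \left(\left(-64\right) \frac{64}{9}\right)^{3} = \left(- \frac{4096}{9}\right)^{3} = - \frac{68719476736}{729}$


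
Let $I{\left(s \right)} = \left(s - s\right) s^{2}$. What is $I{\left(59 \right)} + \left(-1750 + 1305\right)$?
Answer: $-445$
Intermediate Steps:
$I{\left(s \right)} = 0$ ($I{\left(s \right)} = 0 s^{2} = 0$)
$I{\left(59 \right)} + \left(-1750 + 1305\right) = 0 + \left(-1750 + 1305\right) = 0 - 445 = -445$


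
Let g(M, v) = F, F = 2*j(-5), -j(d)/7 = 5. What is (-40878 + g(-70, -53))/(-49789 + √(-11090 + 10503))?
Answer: 509689993/619736277 + 10237*I*√587/619736277 ≈ 0.82243 + 0.00040021*I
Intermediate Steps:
j(d) = -35 (j(d) = -7*5 = -35)
F = -70 (F = 2*(-35) = -70)
g(M, v) = -70
(-40878 + g(-70, -53))/(-49789 + √(-11090 + 10503)) = (-40878 - 70)/(-49789 + √(-11090 + 10503)) = -40948/(-49789 + √(-587)) = -40948/(-49789 + I*√587)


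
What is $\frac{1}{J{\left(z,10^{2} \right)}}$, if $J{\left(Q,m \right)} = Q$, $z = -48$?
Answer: $- \frac{1}{48} \approx -0.020833$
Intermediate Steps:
$\frac{1}{J{\left(z,10^{2} \right)}} = \frac{1}{-48} = - \frac{1}{48}$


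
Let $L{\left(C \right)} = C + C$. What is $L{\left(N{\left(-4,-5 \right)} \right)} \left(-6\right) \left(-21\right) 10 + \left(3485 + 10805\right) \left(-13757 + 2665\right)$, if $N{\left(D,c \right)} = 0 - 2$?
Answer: $-158509720$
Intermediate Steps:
$N{\left(D,c \right)} = -2$
$L{\left(C \right)} = 2 C$
$L{\left(N{\left(-4,-5 \right)} \right)} \left(-6\right) \left(-21\right) 10 + \left(3485 + 10805\right) \left(-13757 + 2665\right) = 2 \left(-2\right) \left(-6\right) \left(-21\right) 10 + \left(3485 + 10805\right) \left(-13757 + 2665\right) = \left(-4\right) \left(-6\right) \left(-21\right) 10 + 14290 \left(-11092\right) = 24 \left(-21\right) 10 - 158504680 = \left(-504\right) 10 - 158504680 = -5040 - 158504680 = -158509720$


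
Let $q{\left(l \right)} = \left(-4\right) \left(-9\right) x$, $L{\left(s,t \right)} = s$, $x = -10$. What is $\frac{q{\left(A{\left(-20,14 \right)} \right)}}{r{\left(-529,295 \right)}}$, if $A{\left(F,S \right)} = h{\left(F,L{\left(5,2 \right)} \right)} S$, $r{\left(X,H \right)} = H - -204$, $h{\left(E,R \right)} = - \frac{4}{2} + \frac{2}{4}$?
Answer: $- \frac{360}{499} \approx -0.72144$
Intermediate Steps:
$h{\left(E,R \right)} = - \frac{3}{2}$ ($h{\left(E,R \right)} = \left(-4\right) \frac{1}{2} + 2 \cdot \frac{1}{4} = -2 + \frac{1}{2} = - \frac{3}{2}$)
$r{\left(X,H \right)} = 204 + H$ ($r{\left(X,H \right)} = H + 204 = 204 + H$)
$A{\left(F,S \right)} = - \frac{3 S}{2}$
$q{\left(l \right)} = -360$ ($q{\left(l \right)} = \left(-4\right) \left(-9\right) \left(-10\right) = 36 \left(-10\right) = -360$)
$\frac{q{\left(A{\left(-20,14 \right)} \right)}}{r{\left(-529,295 \right)}} = - \frac{360}{204 + 295} = - \frac{360}{499}$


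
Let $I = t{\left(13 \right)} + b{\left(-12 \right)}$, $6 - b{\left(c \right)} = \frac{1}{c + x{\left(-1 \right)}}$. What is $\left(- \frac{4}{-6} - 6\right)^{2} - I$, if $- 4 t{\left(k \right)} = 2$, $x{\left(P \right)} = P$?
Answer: $\frac{5351}{234} \approx 22.868$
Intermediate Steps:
$b{\left(c \right)} = 6 - \frac{1}{-1 + c}$ ($b{\left(c \right)} = 6 - \frac{1}{c - 1} = 6 - \frac{1}{-1 + c}$)
$t{\left(k \right)} = - \frac{1}{2}$ ($t{\left(k \right)} = \left(- \frac{1}{4}\right) 2 = - \frac{1}{2}$)
$I = \frac{145}{26}$ ($I = - \frac{1}{2} + \frac{-7 + 6 \left(-12\right)}{-1 - 12} = - \frac{1}{2} + \frac{-7 - 72}{-13} = - \frac{1}{2} - - \frac{79}{13} = - \frac{1}{2} + \frac{79}{13} = \frac{145}{26} \approx 5.5769$)
$\left(- \frac{4}{-6} - 6\right)^{2} - I = \left(- \frac{4}{-6} - 6\right)^{2} - \frac{145}{26} = \left(\left(-4\right) \left(- \frac{1}{6}\right) - 6\right)^{2} - \frac{145}{26} = \left(\frac{2}{3} - 6\right)^{2} - \frac{145}{26} = \left(- \frac{16}{3}\right)^{2} - \frac{145}{26} = \frac{256}{9} - \frac{145}{26} = \frac{5351}{234}$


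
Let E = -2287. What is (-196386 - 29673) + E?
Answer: -228346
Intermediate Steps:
(-196386 - 29673) + E = (-196386 - 29673) - 2287 = -226059 - 2287 = -228346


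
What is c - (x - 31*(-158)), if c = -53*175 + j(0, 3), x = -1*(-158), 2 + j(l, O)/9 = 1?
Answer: -14340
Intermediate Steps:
j(l, O) = -9 (j(l, O) = -18 + 9*1 = -18 + 9 = -9)
x = 158
c = -9284 (c = -53*175 - 9 = -9275 - 9 = -9284)
c - (x - 31*(-158)) = -9284 - (158 - 31*(-158)) = -9284 - (158 + 4898) = -9284 - 1*5056 = -9284 - 5056 = -14340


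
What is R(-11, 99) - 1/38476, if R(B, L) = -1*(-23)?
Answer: 884947/38476 ≈ 23.000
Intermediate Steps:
R(B, L) = 23
R(-11, 99) - 1/38476 = 23 - 1/38476 = 884947/38476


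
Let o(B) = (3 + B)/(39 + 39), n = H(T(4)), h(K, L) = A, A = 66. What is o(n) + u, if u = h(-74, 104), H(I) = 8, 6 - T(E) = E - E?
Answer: 5159/78 ≈ 66.141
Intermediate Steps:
h(K, L) = 66
T(E) = 6 (T(E) = 6 - (E - E) = 6 - 1*0 = 6 + 0 = 6)
n = 8
o(B) = 1/26 + B/78 (o(B) = (3 + B)/78 = (3 + B)*(1/78) = 1/26 + B/78)
u = 66
o(n) + u = (1/26 + (1/78)*8) + 66 = (1/26 + 4/39) + 66 = 11/78 + 66 = 5159/78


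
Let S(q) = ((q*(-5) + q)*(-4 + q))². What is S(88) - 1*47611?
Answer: 874219013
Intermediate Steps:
S(q) = 16*q²*(-4 + q)² (S(q) = ((-5*q + q)*(-4 + q))² = ((-4*q)*(-4 + q))² = (-4*q*(-4 + q))² = 16*q²*(-4 + q)²)
S(88) - 1*47611 = 16*88²*(-4 + 88)² - 1*47611 = 16*7744*84² - 47611 = 16*7744*7056 - 47611 = 874266624 - 47611 = 874219013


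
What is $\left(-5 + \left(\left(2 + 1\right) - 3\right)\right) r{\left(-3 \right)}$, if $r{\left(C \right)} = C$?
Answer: $15$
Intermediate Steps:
$\left(-5 + \left(\left(2 + 1\right) - 3\right)\right) r{\left(-3 \right)} = \left(-5 + \left(\left(2 + 1\right) - 3\right)\right) \left(-3\right) = \left(-5 + \left(3 - 3\right)\right) \left(-3\right) = \left(-5 + 0\right) \left(-3\right) = \left(-5\right) \left(-3\right) = 15$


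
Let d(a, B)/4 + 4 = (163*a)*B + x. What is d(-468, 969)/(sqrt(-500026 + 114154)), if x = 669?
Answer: 73918531*I*sqrt(24117)/24117 ≈ 4.7598e+5*I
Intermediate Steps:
d(a, B) = 2660 + 652*B*a (d(a, B) = -16 + 4*((163*a)*B + 669) = -16 + 4*(163*B*a + 669) = -16 + 4*(669 + 163*B*a) = -16 + (2676 + 652*B*a) = 2660 + 652*B*a)
d(-468, 969)/(sqrt(-500026 + 114154)) = (2660 + 652*969*(-468))/(sqrt(-500026 + 114154)) = (2660 - 295676784)/(sqrt(-385872)) = -295674124*(-I*sqrt(24117)/96468) = -(-73918531)*I*sqrt(24117)/24117 = 73918531*I*sqrt(24117)/24117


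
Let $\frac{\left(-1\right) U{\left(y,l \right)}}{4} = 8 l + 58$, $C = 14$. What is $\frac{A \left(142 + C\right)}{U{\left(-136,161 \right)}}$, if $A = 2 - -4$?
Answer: $- \frac{117}{673} \approx -0.17385$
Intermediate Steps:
$A = 6$ ($A = 2 + 4 = 6$)
$U{\left(y,l \right)} = -232 - 32 l$ ($U{\left(y,l \right)} = - 4 \left(8 l + 58\right) = - 4 \left(58 + 8 l\right) = -232 - 32 l$)
$\frac{A \left(142 + C\right)}{U{\left(-136,161 \right)}} = \frac{6 \left(142 + 14\right)}{-232 - 5152} = \frac{6 \cdot 156}{-232 - 5152} = \frac{936}{-5384} = 936 \left(- \frac{1}{5384}\right) = - \frac{117}{673}$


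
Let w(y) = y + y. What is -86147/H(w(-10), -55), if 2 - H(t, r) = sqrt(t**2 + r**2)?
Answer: 554/11 + 1385*sqrt(137)/11 ≈ 1524.1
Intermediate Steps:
w(y) = 2*y
H(t, r) = 2 - sqrt(r**2 + t**2) (H(t, r) = 2 - sqrt(t**2 + r**2) = 2 - sqrt(r**2 + t**2))
-86147/H(w(-10), -55) = -86147/(2 - sqrt((-55)**2 + (2*(-10))**2)) = -86147/(2 - sqrt(3025 + (-20)**2)) = -86147/(2 - sqrt(3025 + 400)) = -86147/(2 - sqrt(3425)) = -86147/(2 - 5*sqrt(137))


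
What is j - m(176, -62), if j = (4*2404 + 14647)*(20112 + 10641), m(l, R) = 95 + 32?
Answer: 746159912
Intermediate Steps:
m(l, R) = 127
j = 746160039 (j = (9616 + 14647)*30753 = 24263*30753 = 746160039)
j - m(176, -62) = 746160039 - 1*127 = 746160039 - 127 = 746159912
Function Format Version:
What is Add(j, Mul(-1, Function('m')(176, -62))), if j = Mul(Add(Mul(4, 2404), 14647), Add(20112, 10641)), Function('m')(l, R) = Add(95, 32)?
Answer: 746159912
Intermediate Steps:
Function('m')(l, R) = 127
j = 746160039 (j = Mul(Add(9616, 14647), 30753) = Mul(24263, 30753) = 746160039)
Add(j, Mul(-1, Function('m')(176, -62))) = Add(746160039, Mul(-1, 127)) = Add(746160039, -127) = 746159912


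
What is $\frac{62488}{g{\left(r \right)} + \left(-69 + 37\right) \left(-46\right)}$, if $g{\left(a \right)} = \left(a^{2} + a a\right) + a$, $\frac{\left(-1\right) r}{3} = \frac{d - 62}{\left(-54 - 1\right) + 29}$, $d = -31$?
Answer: $\frac{10560472}{285875} \approx 36.941$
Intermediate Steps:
$r = - \frac{279}{26}$ ($r = - 3 \frac{-31 - 62}{\left(-54 - 1\right) + 29} = - 3 \left(- \frac{93}{\left(-54 - 1\right) + 29}\right) = - 3 \left(- \frac{93}{-55 + 29}\right) = - 3 \left(- \frac{93}{-26}\right) = - 3 \left(\left(-93\right) \left(- \frac{1}{26}\right)\right) = \left(-3\right) \frac{93}{26} = - \frac{279}{26} \approx -10.731$)
$g{\left(a \right)} = a + 2 a^{2}$ ($g{\left(a \right)} = \left(a^{2} + a^{2}\right) + a = 2 a^{2} + a = a + 2 a^{2}$)
$\frac{62488}{g{\left(r \right)} + \left(-69 + 37\right) \left(-46\right)} = \frac{62488}{- \frac{279 \left(1 + 2 \left(- \frac{279}{26}\right)\right)}{26} + \left(-69 + 37\right) \left(-46\right)} = \frac{62488}{- \frac{279 \left(1 - \frac{279}{13}\right)}{26} - -1472} = \frac{62488}{\left(- \frac{279}{26}\right) \left(- \frac{266}{13}\right) + 1472} = \frac{62488}{\frac{37107}{169} + 1472} = \frac{62488}{\frac{285875}{169}} = 62488 \cdot \frac{169}{285875} = \frac{10560472}{285875}$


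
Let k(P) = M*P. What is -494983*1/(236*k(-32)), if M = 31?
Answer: 494983/234112 ≈ 2.1143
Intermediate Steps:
k(P) = 31*P
-494983*1/(236*k(-32)) = -494983/((31*(-32))*236) = -494983/((-992*236)) = -494983/(-234112) = -494983*(-1/234112) = 494983/234112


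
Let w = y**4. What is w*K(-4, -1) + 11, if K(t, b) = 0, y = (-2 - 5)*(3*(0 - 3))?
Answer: 11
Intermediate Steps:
y = 63 (y = -21*(-3) = -7*(-9) = 63)
w = 15752961 (w = 63**4 = 15752961)
w*K(-4, -1) + 11 = 15752961*0 + 11 = 0 + 11 = 11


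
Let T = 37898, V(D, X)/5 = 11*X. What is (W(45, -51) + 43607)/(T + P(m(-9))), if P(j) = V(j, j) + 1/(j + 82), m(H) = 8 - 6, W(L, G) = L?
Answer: 3666768/3192673 ≈ 1.1485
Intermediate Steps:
m(H) = 2
V(D, X) = 55*X (V(D, X) = 5*(11*X) = 55*X)
P(j) = 1/(82 + j) + 55*j (P(j) = 55*j + 1/(j + 82) = 55*j + 1/(82 + j) = 1/(82 + j) + 55*j)
(W(45, -51) + 43607)/(T + P(m(-9))) = (45 + 43607)/(37898 + (1 + 55*2² + 4510*2)/(82 + 2)) = 43652/(37898 + (1 + 55*4 + 9020)/84) = 43652/(37898 + (1 + 220 + 9020)/84) = 43652/(37898 + (1/84)*9241) = 43652/(37898 + 9241/84) = 43652/(3192673/84) = 43652*(84/3192673) = 3666768/3192673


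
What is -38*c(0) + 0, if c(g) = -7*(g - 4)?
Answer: -1064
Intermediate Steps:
c(g) = 28 - 7*g (c(g) = -7*(-4 + g) = 28 - 7*g)
-38*c(0) + 0 = -38*(28 - 7*0) + 0 = -38*(28 + 0) + 0 = -38*28 + 0 = -1064 + 0 = -1064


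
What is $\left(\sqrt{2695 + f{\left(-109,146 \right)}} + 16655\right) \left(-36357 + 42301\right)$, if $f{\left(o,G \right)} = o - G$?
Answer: $98997320 + 11888 \sqrt{610} \approx 9.9291 \cdot 10^{7}$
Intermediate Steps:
$\left(\sqrt{2695 + f{\left(-109,146 \right)}} + 16655\right) \left(-36357 + 42301\right) = \left(\sqrt{2695 - 255} + 16655\right) \left(-36357 + 42301\right) = \left(\sqrt{2695 - 255} + 16655\right) 5944 = \left(\sqrt{2440} + 16655\right) 5944 = \left(2 \sqrt{610} + 16655\right) 5944 = \left(16655 + 2 \sqrt{610}\right) 5944 = 98997320 + 11888 \sqrt{610}$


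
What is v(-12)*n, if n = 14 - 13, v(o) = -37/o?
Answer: 37/12 ≈ 3.0833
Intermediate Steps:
n = 1
v(-12)*n = -37/(-12)*1 = -37*(-1/12)*1 = (37/12)*1 = 37/12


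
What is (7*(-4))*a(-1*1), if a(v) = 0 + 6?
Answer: -168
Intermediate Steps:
a(v) = 6
(7*(-4))*a(-1*1) = (7*(-4))*6 = -28*6 = -168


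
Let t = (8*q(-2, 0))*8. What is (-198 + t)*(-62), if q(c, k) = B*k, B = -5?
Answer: 12276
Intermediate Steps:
q(c, k) = -5*k
t = 0 (t = (8*(-5*0))*8 = (8*0)*8 = 0*8 = 0)
(-198 + t)*(-62) = (-198 + 0)*(-62) = -198*(-62) = 12276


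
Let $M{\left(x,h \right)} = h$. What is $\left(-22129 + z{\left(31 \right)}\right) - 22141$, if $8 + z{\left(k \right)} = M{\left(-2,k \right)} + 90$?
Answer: $-44157$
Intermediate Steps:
$z{\left(k \right)} = 82 + k$ ($z{\left(k \right)} = -8 + \left(k + 90\right) = -8 + \left(90 + k\right) = 82 + k$)
$\left(-22129 + z{\left(31 \right)}\right) - 22141 = \left(-22129 + \left(82 + 31\right)\right) - 22141 = \left(-22129 + 113\right) - 22141 = -22016 - 22141 = -44157$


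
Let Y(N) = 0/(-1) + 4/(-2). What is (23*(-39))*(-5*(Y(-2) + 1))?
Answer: -4485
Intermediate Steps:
Y(N) = -2 (Y(N) = 0*(-1) + 4*(-1/2) = 0 - 2 = -2)
(23*(-39))*(-5*(Y(-2) + 1)) = (23*(-39))*(-5*(-2 + 1)) = -(-4485)*(-1) = -897*5 = -4485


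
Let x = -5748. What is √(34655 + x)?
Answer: √28907 ≈ 170.02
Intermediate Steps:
√(34655 + x) = √(34655 - 5748) = √28907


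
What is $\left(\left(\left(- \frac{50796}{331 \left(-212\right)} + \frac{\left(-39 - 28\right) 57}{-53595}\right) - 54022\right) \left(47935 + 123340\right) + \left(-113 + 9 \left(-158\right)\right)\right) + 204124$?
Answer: $- \frac{579943403255006209}{62681139} \approx -9.2523 \cdot 10^{9}$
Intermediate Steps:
$\left(\left(\left(- \frac{50796}{331 \left(-212\right)} + \frac{\left(-39 - 28\right) 57}{-53595}\right) - 54022\right) \left(47935 + 123340\right) + \left(-113 + 9 \left(-158\right)\right)\right) + 204124 = \left(\left(\left(- \frac{50796}{-70172} + \left(-67\right) 57 \left(- \frac{1}{53595}\right)\right) - 54022\right) 171275 - 1535\right) + 204124 = \left(\left(\left(\left(-50796\right) \left(- \frac{1}{70172}\right) - - \frac{1273}{17865}\right) - 54022\right) 171275 - 1535\right) + 204124 = \left(\left(\left(\frac{12699}{17543} + \frac{1273}{17865}\right) - 54022\right) 171275 - 1535\right) + 204124 = \left(\left(\frac{249199874}{313405695} - 54022\right) 171275 - 1535\right) + 204124 = \left(\left(- \frac{16930553255416}{313405695}\right) 171275 - 1535\right) + 204124 = \left(- \frac{579956101764275080}{62681139} - 1535\right) + 204124 = - \frac{579956197979823445}{62681139} + 204124 = - \frac{579943403255006209}{62681139}$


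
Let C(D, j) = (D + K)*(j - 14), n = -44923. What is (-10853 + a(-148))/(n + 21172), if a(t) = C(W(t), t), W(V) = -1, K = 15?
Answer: 13121/23751 ≈ 0.55244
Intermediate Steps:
C(D, j) = (-14 + j)*(15 + D) (C(D, j) = (D + 15)*(j - 14) = (15 + D)*(-14 + j) = (-14 + j)*(15 + D))
a(t) = -196 + 14*t (a(t) = -210 - 14*(-1) + 15*t - t = -210 + 14 + 15*t - t = -196 + 14*t)
(-10853 + a(-148))/(n + 21172) = (-10853 + (-196 + 14*(-148)))/(-44923 + 21172) = (-10853 + (-196 - 2072))/(-23751) = (-10853 - 2268)*(-1/23751) = -13121*(-1/23751) = 13121/23751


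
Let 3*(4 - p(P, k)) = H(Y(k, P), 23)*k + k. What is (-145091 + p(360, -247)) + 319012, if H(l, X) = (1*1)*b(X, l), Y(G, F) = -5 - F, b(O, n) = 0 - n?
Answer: 204059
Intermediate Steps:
b(O, n) = -n
H(l, X) = -l (H(l, X) = (1*1)*(-l) = 1*(-l) = -l)
p(P, k) = 4 - k/3 - k*(5 + P)/3 (p(P, k) = 4 - ((-(-5 - P))*k + k)/3 = 4 - ((5 + P)*k + k)/3 = 4 - (k*(5 + P) + k)/3 = 4 - (k + k*(5 + P))/3 = 4 + (-k/3 - k*(5 + P)/3) = 4 - k/3 - k*(5 + P)/3)
(-145091 + p(360, -247)) + 319012 = (-145091 + (4 - 2*(-247) - ⅓*360*(-247))) + 319012 = (-145091 + (4 + 494 + 29640)) + 319012 = (-145091 + 30138) + 319012 = -114953 + 319012 = 204059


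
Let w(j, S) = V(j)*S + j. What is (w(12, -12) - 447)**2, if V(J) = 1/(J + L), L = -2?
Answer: 4756761/25 ≈ 1.9027e+5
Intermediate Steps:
V(J) = 1/(-2 + J) (V(J) = 1/(J - 2) = 1/(-2 + J))
w(j, S) = j + S/(-2 + j) (w(j, S) = S/(-2 + j) + j = j + S/(-2 + j))
(w(12, -12) - 447)**2 = ((-12 + 12*(-2 + 12))/(-2 + 12) - 447)**2 = ((-12 + 12*10)/10 - 447)**2 = ((-12 + 120)/10 - 447)**2 = ((1/10)*108 - 447)**2 = (54/5 - 447)**2 = (-2181/5)**2 = 4756761/25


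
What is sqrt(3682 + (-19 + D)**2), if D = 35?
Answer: sqrt(3938) ≈ 62.753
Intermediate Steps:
sqrt(3682 + (-19 + D)**2) = sqrt(3682 + (-19 + 35)**2) = sqrt(3682 + 16**2) = sqrt(3682 + 256) = sqrt(3938)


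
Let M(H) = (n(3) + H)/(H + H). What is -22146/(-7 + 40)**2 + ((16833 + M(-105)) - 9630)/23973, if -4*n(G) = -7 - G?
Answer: -4881906955/243661572 ≈ -20.036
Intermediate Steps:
n(G) = 7/4 + G/4 (n(G) = -(-7 - G)/4 = 7/4 + G/4)
M(H) = (5/2 + H)/(2*H) (M(H) = ((7/4 + (1/4)*3) + H)/(H + H) = ((7/4 + 3/4) + H)/((2*H)) = (5/2 + H)*(1/(2*H)) = (5/2 + H)/(2*H))
-22146/(-7 + 40)**2 + ((16833 + M(-105)) - 9630)/23973 = -22146/(-7 + 40)**2 + ((16833 + (1/4)*(5 + 2*(-105))/(-105)) - 9630)/23973 = -22146/(33**2) + ((16833 + (1/4)*(-1/105)*(5 - 210)) - 9630)*(1/23973) = -22146/1089 + ((16833 + (1/4)*(-1/105)*(-205)) - 9630)*(1/23973) = -22146*1/1089 + ((16833 + 41/84) - 9630)*(1/23973) = -7382/363 + (1414013/84 - 9630)*(1/23973) = -7382/363 + (605093/84)*(1/23973) = -7382/363 + 605093/2013732 = -4881906955/243661572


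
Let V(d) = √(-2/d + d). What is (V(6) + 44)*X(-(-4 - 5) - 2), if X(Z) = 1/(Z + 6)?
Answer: 44/13 + √51/39 ≈ 3.5677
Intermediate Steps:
V(d) = √(d - 2/d)
X(Z) = 1/(6 + Z)
(V(6) + 44)*X(-(-4 - 5) - 2) = (√(6 - 2/6) + 44)/(6 + (-(-4 - 5) - 2)) = (√(6 - 2*⅙) + 44)/(6 + (-1*(-9) - 2)) = (√(6 - ⅓) + 44)/(6 + (9 - 2)) = (√(17/3) + 44)/(6 + 7) = (√51/3 + 44)/13 = (44 + √51/3)*(1/13) = 44/13 + √51/39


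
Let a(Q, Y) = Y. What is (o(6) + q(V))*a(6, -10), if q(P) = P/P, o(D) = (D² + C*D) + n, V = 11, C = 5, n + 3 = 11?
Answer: -750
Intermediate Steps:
n = 8 (n = -3 + 11 = 8)
o(D) = 8 + D² + 5*D (o(D) = (D² + 5*D) + 8 = 8 + D² + 5*D)
q(P) = 1
(o(6) + q(V))*a(6, -10) = ((8 + 6² + 5*6) + 1)*(-10) = ((8 + 36 + 30) + 1)*(-10) = (74 + 1)*(-10) = 75*(-10) = -750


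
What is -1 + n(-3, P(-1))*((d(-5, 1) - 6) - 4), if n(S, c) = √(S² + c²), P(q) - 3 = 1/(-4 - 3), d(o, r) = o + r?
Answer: -59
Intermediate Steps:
P(q) = 20/7 (P(q) = 3 + 1/(-4 - 3) = 3 + 1/(-7) = 3 - ⅐ = 20/7)
-1 + n(-3, P(-1))*((d(-5, 1) - 6) - 4) = -1 + √((-3)² + (20/7)²)*(((-5 + 1) - 6) - 4) = -1 + √(9 + 400/49)*((-4 - 6) - 4) = -1 + √(841/49)*(-10 - 4) = -1 + (29/7)*(-14) = -1 - 58 = -59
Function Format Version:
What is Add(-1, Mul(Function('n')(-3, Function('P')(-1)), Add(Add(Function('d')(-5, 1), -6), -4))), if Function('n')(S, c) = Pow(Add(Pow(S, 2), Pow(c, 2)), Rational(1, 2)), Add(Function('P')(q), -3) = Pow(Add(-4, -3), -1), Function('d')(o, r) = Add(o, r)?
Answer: -59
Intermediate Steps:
Function('P')(q) = Rational(20, 7) (Function('P')(q) = Add(3, Pow(Add(-4, -3), -1)) = Add(3, Pow(-7, -1)) = Add(3, Rational(-1, 7)) = Rational(20, 7))
Add(-1, Mul(Function('n')(-3, Function('P')(-1)), Add(Add(Function('d')(-5, 1), -6), -4))) = Add(-1, Mul(Pow(Add(Pow(-3, 2), Pow(Rational(20, 7), 2)), Rational(1, 2)), Add(Add(Add(-5, 1), -6), -4))) = Add(-1, Mul(Pow(Add(9, Rational(400, 49)), Rational(1, 2)), Add(Add(-4, -6), -4))) = Add(-1, Mul(Pow(Rational(841, 49), Rational(1, 2)), Add(-10, -4))) = Add(-1, Mul(Rational(29, 7), -14)) = Add(-1, -58) = -59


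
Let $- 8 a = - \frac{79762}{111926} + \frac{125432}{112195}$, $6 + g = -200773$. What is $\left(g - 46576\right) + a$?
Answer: $- \frac{12424681367611621}{50230150280} \approx -2.4736 \cdot 10^{5}$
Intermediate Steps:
$g = -200779$ ($g = -6 - 200773 = -200779$)
$a = - \frac{2545102221}{50230150280}$ ($a = - \frac{- \frac{79762}{111926} + \frac{125432}{112195}}{8} = - \frac{\left(-79762\right) \frac{1}{111926} + 125432 \cdot \frac{1}{112195}}{8} = - \frac{- \frac{39881}{55963} + \frac{125432}{112195}}{8} = \left(- \frac{1}{8}\right) \frac{2545102221}{6278768785} = - \frac{2545102221}{50230150280} \approx -0.050669$)
$\left(g - 46576\right) + a = \left(-200779 - 46576\right) - \frac{2545102221}{50230150280} = -247355 - \frac{2545102221}{50230150280} = - \frac{12424681367611621}{50230150280}$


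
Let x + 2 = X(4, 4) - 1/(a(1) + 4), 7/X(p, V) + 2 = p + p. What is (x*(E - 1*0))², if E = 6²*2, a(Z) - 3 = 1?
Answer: 4761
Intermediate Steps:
a(Z) = 4 (a(Z) = 3 + 1 = 4)
X(p, V) = 7/(-2 + 2*p) (X(p, V) = 7/(-2 + (p + p)) = 7/(-2 + 2*p))
x = -23/24 (x = -2 + (7/(2*(-1 + 4)) - 1/(4 + 4)) = -2 + ((7/2)/3 - 1/8) = -2 + ((7/2)*(⅓) - 1*⅛) = -2 + (7/6 - ⅛) = -2 + 25/24 = -23/24 ≈ -0.95833)
E = 72 (E = 36*2 = 72)
(x*(E - 1*0))² = (-23*(72 - 1*0)/24)² = (-23*(72 + 0)/24)² = (-23/24*72)² = (-69)² = 4761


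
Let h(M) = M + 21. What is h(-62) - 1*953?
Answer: -994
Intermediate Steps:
h(M) = 21 + M
h(-62) - 1*953 = (21 - 62) - 1*953 = -41 - 953 = -994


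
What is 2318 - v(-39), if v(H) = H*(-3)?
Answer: 2201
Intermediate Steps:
v(H) = -3*H
2318 - v(-39) = 2318 - (-3)*(-39) = 2318 - 1*117 = 2318 - 117 = 2201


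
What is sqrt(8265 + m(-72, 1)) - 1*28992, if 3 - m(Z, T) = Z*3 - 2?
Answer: -28992 + sqrt(8486) ≈ -28900.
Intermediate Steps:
m(Z, T) = 5 - 3*Z (m(Z, T) = 3 - (Z*3 - 2) = 3 - (3*Z - 2) = 3 - (-2 + 3*Z) = 3 + (2 - 3*Z) = 5 - 3*Z)
sqrt(8265 + m(-72, 1)) - 1*28992 = sqrt(8265 + (5 - 3*(-72))) - 1*28992 = sqrt(8265 + (5 + 216)) - 28992 = sqrt(8265 + 221) - 28992 = sqrt(8486) - 28992 = -28992 + sqrt(8486)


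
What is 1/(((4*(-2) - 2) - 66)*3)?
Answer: -1/228 ≈ -0.0043860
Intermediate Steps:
1/(((4*(-2) - 2) - 66)*3) = 1/(((-8 - 2) - 66)*3) = 1/((-10 - 66)*3) = 1/(-76*3) = 1/(-228) = -1/228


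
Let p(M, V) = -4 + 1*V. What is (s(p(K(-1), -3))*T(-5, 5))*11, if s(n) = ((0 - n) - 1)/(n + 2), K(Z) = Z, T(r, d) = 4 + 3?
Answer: -462/5 ≈ -92.400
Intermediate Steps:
T(r, d) = 7
p(M, V) = -4 + V
s(n) = (-1 - n)/(2 + n) (s(n) = (-n - 1)/(2 + n) = (-1 - n)/(2 + n))
(s(p(K(-1), -3))*T(-5, 5))*11 = (((-1 - (-4 - 3))/(2 + (-4 - 3)))*7)*11 = (((-1 - 1*(-7))/(2 - 7))*7)*11 = (((-1 + 7)/(-5))*7)*11 = (-⅕*6*7)*11 = -6/5*7*11 = -42/5*11 = -462/5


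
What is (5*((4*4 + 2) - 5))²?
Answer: 4225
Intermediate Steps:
(5*((4*4 + 2) - 5))² = (5*((16 + 2) - 5))² = (5*(18 - 5))² = (5*13)² = 65² = 4225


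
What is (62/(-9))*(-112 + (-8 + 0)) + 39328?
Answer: 120464/3 ≈ 40155.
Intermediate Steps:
(62/(-9))*(-112 + (-8 + 0)) + 39328 = (62*(-⅑))*(-112 - 8) + 39328 = -62/9*(-120) + 39328 = 2480/3 + 39328 = 120464/3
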